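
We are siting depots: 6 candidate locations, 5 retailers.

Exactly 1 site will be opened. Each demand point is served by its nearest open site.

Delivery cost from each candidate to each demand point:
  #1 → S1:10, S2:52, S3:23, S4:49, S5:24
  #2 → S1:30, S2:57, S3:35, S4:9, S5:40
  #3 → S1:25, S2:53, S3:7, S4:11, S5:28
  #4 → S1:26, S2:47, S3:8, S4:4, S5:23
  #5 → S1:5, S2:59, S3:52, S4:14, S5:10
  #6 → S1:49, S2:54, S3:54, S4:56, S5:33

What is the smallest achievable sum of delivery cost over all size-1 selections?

108

Open {#4}.
  S1→#4 26, S2→#4 47, S3→#4 8, S4→#4 4, S5→#4 23  ⇒ total 108.
Compare {#3}: total 124.
Compare {#5}: total 140.
No size-1 selection does better; minimum is 108.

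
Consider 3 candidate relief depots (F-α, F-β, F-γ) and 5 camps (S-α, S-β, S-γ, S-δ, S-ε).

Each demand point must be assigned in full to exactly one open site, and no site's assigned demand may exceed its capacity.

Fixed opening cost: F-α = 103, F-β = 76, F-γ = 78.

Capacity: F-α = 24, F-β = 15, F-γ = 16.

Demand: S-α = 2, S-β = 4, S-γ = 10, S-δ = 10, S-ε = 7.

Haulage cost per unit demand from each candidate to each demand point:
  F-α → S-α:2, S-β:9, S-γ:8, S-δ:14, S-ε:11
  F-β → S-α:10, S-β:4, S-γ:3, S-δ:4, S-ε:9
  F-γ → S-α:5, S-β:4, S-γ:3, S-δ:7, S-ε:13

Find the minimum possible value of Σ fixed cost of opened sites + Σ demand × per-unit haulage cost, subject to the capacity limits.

Open {F-α, F-β}; cheapest assignment that respects the capacities:
  F-α (cap 24, load 19): S-α, S-γ, S-ε — cost 2×2 + 10×8 + 7×11 = 161
  F-β (cap 15, load 14): S-β, S-δ — cost 4×4 + 10×4 = 56
  Shipping 217, fixed 179 → total 396.
  Any other capacity-feasible assignment to {F-α, F-β} ships for at least 217.
Compare {F-α, F-β, F-γ}: its best feasible assignment gives total 424.
Compare {F-α, F-γ}: its best feasible assignment gives total 428.
Every other set of open sites that can feasibly serve all demand totals ≥ 424 even under its best assignment. Minimum: 396.

396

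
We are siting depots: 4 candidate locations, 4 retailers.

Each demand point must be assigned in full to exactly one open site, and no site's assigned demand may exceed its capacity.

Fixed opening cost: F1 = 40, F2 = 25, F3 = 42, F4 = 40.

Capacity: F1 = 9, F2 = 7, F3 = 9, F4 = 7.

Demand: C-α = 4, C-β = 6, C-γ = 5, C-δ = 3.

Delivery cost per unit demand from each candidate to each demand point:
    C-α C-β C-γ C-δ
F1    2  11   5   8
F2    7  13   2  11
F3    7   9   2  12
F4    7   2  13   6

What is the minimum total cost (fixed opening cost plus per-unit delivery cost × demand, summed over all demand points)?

159

Open {F1, F2, F4}; cheapest assignment that respects the capacities:
  F1 (cap 9, load 7): C-α, C-δ — cost 4×2 + 3×8 = 32
  F2 (cap 7, load 5): C-γ — cost 5×2 = 10
  F4 (cap 7, load 6): C-β — cost 6×2 = 12
  Shipping 54, fixed 105 → total 159.
  Any other capacity-feasible assignment to {F1, F2, F4} ships for at least 54.
Compare {F1, F3, F4}: its best feasible assignment gives total 176.
Compare {F2, F3, F4}: its best feasible assignment gives total 190.
Every other set of open sites that can feasibly serve all demand totals ≥ 176 even under its best assignment. Minimum: 159.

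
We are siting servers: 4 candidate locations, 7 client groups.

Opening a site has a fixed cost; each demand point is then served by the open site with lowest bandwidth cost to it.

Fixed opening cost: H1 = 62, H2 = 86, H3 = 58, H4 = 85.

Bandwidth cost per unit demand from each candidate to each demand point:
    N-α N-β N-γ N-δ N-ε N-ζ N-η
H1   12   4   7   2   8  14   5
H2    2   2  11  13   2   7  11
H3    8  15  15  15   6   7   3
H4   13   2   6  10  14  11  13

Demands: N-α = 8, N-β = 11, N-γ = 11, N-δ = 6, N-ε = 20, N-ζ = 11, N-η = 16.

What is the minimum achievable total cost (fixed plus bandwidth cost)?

Open {H1, H2}: assign each demand point to its cheapest open site.
  N-α→H2 8×2=16, N-β→H2 11×2=22, N-γ→H1 11×7=77, N-δ→H1 6×2=12, N-ε→H2 20×2=40, N-ζ→H2 11×7=77, N-η→H1 16×5=80
  bandwidth cost 324, fixed 148 → total 472.
Compare {H1, H2, H3}: bandwidth cost 292 + fixed 206 = 498.
Compare {H2, H3}: bandwidth cost 402 + fixed 144 = 546.
Compare {H1, H2, H4}: bandwidth cost 313 + fixed 233 = 546.
All other subsets cost ≥ 498. Minimum total cost: 472.

472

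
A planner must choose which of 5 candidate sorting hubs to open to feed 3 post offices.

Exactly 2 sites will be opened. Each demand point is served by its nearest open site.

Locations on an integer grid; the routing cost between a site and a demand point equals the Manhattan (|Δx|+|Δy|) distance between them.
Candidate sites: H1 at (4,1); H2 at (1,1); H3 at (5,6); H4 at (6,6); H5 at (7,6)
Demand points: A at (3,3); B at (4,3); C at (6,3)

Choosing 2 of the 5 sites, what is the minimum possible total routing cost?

8

Open {H1, H4}.
  A→H1 3, B→H1 2, C→H4 3  ⇒ total 8.
Compare {H1, H2}: total 9.
Compare {H1, H3}: total 9.
No size-2 selection does better; minimum is 8.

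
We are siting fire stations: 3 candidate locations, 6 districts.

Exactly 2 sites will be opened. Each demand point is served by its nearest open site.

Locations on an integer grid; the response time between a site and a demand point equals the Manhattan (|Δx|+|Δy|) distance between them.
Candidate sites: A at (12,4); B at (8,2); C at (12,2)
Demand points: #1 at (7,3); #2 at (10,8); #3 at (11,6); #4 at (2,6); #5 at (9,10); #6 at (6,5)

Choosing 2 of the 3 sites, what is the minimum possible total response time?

Open {A, B}.
  #1→B 2, #2→A 6, #3→A 3, #4→B 10, #5→A 9, #6→B 5  ⇒ total 35.
Compare {B, C}: total 39.
Compare {A, C}: total 43.

35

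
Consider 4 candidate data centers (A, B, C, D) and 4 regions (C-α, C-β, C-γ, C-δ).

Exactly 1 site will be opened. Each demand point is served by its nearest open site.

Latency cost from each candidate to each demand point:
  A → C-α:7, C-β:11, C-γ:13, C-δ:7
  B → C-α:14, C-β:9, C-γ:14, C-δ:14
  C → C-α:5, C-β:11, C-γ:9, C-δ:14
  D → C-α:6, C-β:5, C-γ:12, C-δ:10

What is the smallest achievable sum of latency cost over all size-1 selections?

Open {D}.
  C-α→D 6, C-β→D 5, C-γ→D 12, C-δ→D 10  ⇒ total 33.
Compare {A}: total 38.
Compare {C}: total 39.
No size-1 selection does better; minimum is 33.

33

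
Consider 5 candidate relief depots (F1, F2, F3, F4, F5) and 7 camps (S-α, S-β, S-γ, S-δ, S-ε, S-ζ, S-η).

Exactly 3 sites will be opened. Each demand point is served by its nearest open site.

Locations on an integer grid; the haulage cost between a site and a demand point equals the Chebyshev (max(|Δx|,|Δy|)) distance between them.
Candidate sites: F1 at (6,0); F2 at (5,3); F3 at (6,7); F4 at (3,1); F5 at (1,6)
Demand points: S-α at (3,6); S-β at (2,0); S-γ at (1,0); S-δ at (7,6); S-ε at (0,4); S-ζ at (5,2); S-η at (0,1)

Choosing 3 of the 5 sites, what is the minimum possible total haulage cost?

Open {F3, F4, F5}.
  S-α→F5 2, S-β→F4 1, S-γ→F4 2, S-δ→F3 1, S-ε→F5 2, S-ζ→F4 2, S-η→F4 3  ⇒ total 13.
Compare {F2, F3, F4}: total 14.
Compare {F2, F4, F5}: total 14.
No size-3 selection does better; minimum is 13.

13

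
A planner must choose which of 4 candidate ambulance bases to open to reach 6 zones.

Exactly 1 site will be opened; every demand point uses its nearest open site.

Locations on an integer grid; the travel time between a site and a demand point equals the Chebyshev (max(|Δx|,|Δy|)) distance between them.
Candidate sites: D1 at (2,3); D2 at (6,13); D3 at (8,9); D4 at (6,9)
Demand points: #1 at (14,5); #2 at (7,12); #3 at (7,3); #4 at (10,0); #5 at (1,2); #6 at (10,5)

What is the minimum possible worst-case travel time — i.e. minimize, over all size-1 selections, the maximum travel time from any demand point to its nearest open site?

Open {D3}.
  Farthest demand point is #4 at travel time 9 (to D3); all others are ≤ 9.
With {D4} the worst case is 9.
With {D1} the worst case is 12.
No size-1 selection achieves below 9.

9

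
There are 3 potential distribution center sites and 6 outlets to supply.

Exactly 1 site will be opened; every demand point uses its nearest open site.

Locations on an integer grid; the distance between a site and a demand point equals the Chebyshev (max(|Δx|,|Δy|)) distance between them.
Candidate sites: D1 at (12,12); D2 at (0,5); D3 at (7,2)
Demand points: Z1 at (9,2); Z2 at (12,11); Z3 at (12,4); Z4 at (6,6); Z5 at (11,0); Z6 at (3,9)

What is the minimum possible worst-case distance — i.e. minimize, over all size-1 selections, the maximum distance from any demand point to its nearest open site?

Open {D3}.
  Farthest demand point is Z2 at distance 9 (to D3); all others are ≤ 9.
With {D1} the worst case is 12.
With {D2} the worst case is 12.
No size-1 selection achieves below 9.

9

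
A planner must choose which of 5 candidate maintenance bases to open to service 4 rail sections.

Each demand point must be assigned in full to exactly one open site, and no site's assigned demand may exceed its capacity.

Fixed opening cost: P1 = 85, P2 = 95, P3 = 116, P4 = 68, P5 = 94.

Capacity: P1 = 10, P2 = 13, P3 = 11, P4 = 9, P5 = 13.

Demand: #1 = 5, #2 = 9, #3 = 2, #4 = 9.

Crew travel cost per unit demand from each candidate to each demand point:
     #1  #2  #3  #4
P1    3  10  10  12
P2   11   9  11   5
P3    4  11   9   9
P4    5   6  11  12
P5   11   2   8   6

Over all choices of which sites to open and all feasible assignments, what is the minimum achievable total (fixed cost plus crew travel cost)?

Open {P2, P4, P5}; cheapest assignment that respects the capacities:
  P2 (cap 13, load 9): #4 — cost 9×5 = 45
  P4 (cap 9, load 5): #1 — cost 5×5 = 25
  P5 (cap 13, load 11): #2, #3 — cost 9×2 + 2×8 = 34
  Shipping 104, fixed 257 → total 361.
  Any other capacity-feasible assignment to {P2, P4, P5} ships for at least 104.
Compare {P1, P2, P5}: its best feasible assignment gives total 368.
Compare {P1, P2, P4}: its best feasible assignment gives total 382.
Every other set of open sites that can feasibly serve all demand totals ≥ 368 even under its best assignment. Minimum: 361.

361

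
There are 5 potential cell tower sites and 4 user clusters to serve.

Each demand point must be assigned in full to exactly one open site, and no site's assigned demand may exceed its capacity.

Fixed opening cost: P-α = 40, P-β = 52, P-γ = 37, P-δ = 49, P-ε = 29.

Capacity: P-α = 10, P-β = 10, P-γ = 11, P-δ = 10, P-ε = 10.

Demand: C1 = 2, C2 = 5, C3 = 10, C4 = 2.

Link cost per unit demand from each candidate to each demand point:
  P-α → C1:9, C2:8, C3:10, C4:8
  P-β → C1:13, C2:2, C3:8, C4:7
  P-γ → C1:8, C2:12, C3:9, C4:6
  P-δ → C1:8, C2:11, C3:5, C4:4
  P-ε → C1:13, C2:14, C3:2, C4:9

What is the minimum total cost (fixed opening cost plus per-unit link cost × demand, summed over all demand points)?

151

Open {P-β, P-ε}; cheapest assignment that respects the capacities:
  P-β (cap 10, load 9): C1, C2, C4 — cost 2×13 + 5×2 + 2×7 = 50
  P-ε (cap 10, load 10): C3 — cost 10×2 = 20
  Shipping 70, fixed 81 → total 151.
  Any other capacity-feasible assignment to {P-β, P-ε} ships for at least 70.
Compare {P-α, P-ε}: its best feasible assignment gives total 163.
Compare {P-γ, P-ε}: its best feasible assignment gives total 174.
Every other set of open sites that can feasibly serve all demand totals ≥ 163 even under its best assignment. Minimum: 151.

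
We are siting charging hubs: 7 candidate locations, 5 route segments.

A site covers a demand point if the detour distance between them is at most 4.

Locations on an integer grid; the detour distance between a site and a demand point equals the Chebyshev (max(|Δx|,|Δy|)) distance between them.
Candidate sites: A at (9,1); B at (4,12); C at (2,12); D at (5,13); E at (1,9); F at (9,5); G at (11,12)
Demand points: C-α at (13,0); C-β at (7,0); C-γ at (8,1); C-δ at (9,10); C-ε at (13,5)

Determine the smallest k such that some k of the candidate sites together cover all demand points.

Coverage sets (demand points within 4 of each site):
  A: {C-α, C-β, C-γ, C-ε}
  B: {}
  C: {}
  D: {C-δ}
  E: {}
  F: {C-γ, C-ε}
  G: {C-δ}
No single site covers all 5 demand points.
But {A, D} covers everything, so the minimum is 2.

2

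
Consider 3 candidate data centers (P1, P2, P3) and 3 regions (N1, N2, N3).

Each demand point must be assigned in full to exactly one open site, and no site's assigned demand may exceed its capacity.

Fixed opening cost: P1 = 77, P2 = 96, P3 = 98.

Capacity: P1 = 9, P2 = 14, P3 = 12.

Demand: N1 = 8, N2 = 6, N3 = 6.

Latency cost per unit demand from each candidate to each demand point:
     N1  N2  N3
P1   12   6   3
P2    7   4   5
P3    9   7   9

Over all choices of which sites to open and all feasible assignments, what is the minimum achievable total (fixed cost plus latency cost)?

271

Open {P1, P2}; cheapest assignment that respects the capacities:
  P1 (cap 9, load 6): N3 — cost 6×3 = 18
  P2 (cap 14, load 14): N1, N2 — cost 8×7 + 6×4 = 80
  Shipping 98, fixed 173 → total 271.
  Any other capacity-feasible assignment to {P1, P2} ships for at least 98.
Compare {P2, P3}: its best feasible assignment gives total 320.
Compare {P1, P3}: its best feasible assignment gives total 367.
Every other set of open sites that can feasibly serve all demand totals ≥ 320 even under its best assignment. Minimum: 271.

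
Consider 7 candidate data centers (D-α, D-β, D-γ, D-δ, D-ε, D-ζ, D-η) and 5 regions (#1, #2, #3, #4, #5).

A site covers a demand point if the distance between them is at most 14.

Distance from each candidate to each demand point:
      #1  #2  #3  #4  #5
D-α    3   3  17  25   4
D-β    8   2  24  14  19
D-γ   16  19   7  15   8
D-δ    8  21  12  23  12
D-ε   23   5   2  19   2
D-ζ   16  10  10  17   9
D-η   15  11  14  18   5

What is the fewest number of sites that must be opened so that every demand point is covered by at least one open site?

Coverage sets (demand points within 14 of each site):
  D-α: {#1, #2, #5}
  D-β: {#1, #2, #4}
  D-γ: {#3, #5}
  D-δ: {#1, #3, #5}
  D-ε: {#2, #3, #5}
  D-ζ: {#2, #3, #5}
  D-η: {#2, #3, #5}
No single site covers all 5 demand points.
But {D-β, D-γ} covers everything, so the minimum is 2.

2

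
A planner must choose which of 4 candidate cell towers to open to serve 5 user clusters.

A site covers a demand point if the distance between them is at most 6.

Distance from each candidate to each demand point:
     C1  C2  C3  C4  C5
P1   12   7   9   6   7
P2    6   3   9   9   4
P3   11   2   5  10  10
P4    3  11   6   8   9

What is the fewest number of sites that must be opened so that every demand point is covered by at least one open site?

Coverage sets (demand points within 6 of each site):
  P1: {C4}
  P2: {C1, C2, C5}
  P3: {C2, C3}
  P4: {C1, C3}
No 2 sites suffice: every size-2 union leaves at least one demand point uncovered.
But {P1, P2, P3} covers everything, so the minimum is 3.

3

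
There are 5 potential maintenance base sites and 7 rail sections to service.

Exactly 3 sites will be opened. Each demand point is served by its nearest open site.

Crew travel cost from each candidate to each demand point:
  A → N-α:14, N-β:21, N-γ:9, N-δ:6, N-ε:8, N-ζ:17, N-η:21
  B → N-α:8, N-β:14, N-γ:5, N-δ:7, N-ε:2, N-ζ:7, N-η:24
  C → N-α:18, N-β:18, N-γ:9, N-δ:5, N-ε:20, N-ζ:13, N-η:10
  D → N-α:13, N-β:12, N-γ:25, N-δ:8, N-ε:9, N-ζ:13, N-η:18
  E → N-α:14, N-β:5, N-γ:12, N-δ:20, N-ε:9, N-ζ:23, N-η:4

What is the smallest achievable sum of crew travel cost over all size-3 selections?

36

Open {B, C, E}.
  N-α→B 8, N-β→E 5, N-γ→B 5, N-δ→C 5, N-ε→B 2, N-ζ→B 7, N-η→E 4  ⇒ total 36.
Compare {A, B, E}: total 37.
Compare {B, D, E}: total 38.
No size-3 selection does better; minimum is 36.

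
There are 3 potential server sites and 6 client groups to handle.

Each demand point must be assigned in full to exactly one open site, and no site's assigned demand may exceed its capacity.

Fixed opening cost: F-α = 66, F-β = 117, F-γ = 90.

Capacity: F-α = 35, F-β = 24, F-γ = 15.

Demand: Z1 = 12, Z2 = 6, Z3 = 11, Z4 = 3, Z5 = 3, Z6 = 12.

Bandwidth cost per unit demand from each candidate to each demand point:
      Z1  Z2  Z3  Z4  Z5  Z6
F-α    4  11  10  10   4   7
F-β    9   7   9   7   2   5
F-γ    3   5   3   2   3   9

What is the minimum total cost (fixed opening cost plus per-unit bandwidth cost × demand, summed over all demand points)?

Open {F-α, F-γ}; cheapest assignment that respects the capacities:
  F-α (cap 35, load 33): Z1, Z2, Z5, Z6 — cost 12×4 + 6×11 + 3×4 + 12×7 = 210
  F-γ (cap 15, load 14): Z3, Z4 — cost 11×3 + 3×2 = 39
  Shipping 249, fixed 156 → total 405.
  Any other capacity-feasible assignment to {F-α, F-γ} ships for at least 249.
Compare {F-α, F-β, F-γ}: its best feasible assignment gives total 468.
Compare {F-α, F-β}: its best feasible assignment gives total 470.
Every other set of open sites that can feasibly serve all demand totals ≥ 468 even under its best assignment. Minimum: 405.

405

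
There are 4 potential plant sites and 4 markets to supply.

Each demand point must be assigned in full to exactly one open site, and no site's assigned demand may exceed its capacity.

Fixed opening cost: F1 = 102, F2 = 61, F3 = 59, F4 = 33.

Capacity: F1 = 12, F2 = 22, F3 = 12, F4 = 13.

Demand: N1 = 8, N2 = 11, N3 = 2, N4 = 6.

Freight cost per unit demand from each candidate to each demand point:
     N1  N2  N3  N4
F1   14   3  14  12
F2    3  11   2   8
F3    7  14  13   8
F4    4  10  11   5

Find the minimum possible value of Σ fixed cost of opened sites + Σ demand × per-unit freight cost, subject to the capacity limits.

272

Open {F1, F2}; cheapest assignment that respects the capacities:
  F1 (cap 12, load 11): N2 — cost 11×3 = 33
  F2 (cap 22, load 16): N1, N3, N4 — cost 8×3 + 2×2 + 6×8 = 76
  Shipping 109, fixed 163 → total 272.
  Any other capacity-feasible assignment to {F1, F2} ships for at least 109.
Compare {F2, F4}: its best feasible assignment gives total 273.
Compare {F1, F2, F4}: its best feasible assignment gives total 287.
Every other set of open sites that can feasibly serve all demand totals ≥ 273 even under its best assignment. Minimum: 272.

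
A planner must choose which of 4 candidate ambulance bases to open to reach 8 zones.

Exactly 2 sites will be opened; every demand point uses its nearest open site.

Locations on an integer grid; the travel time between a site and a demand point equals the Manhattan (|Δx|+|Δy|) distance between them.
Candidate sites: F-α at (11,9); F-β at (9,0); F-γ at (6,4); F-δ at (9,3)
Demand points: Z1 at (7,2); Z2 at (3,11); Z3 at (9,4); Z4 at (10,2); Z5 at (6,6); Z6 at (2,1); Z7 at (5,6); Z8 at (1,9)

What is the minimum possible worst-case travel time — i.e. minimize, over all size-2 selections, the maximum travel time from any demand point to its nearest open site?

Open {F-α, F-β}.
  Farthest demand point is Z2 at travel time 10 (to F-α); all others are ≤ 10.
With {F-α, F-γ} the worst case is 10.
With {F-α, F-δ} the worst case is 10.
No size-2 selection achieves below 10.

10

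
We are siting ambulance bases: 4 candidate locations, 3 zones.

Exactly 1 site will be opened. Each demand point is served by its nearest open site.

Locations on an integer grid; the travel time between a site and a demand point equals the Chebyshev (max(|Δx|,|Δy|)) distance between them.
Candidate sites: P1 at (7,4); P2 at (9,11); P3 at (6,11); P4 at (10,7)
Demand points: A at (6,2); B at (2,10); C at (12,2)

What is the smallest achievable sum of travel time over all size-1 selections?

13

Open {P1}.
  A→P1 2, B→P1 6, C→P1 5  ⇒ total 13.
Compare {P4}: total 18.
Compare {P3}: total 22.
No size-1 selection does better; minimum is 13.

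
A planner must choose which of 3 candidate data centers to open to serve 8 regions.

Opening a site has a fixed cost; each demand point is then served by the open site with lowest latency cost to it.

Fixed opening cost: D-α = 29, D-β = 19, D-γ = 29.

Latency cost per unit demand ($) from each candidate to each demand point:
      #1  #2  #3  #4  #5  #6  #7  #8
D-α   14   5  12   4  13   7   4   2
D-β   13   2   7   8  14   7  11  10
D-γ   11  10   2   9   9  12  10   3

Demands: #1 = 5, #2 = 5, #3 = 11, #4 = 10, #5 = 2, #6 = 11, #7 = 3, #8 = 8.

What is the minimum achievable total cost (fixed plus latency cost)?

Open {D-α, D-γ}: assign each demand point to its cheapest open site.
  #1→D-γ 5×11=55, #2→D-α 5×5=25, #3→D-γ 11×2=22, #4→D-α 10×4=40, #5→D-γ 2×9=18, #6→D-α 11×7=77, #7→D-α 3×4=12, #8→D-α 8×2=16
  latency cost 265, fixed 58 → total 323.
Compare {D-α, D-β, D-γ}: latency cost 250 + fixed 77 = 327.
Compare {D-β, D-γ}: latency cost 316 + fixed 48 = 364.
Compare {D-α, D-β}: latency cost 323 + fixed 48 = 371.
All other subsets cost ≥ 327. Minimum total cost: 323.

323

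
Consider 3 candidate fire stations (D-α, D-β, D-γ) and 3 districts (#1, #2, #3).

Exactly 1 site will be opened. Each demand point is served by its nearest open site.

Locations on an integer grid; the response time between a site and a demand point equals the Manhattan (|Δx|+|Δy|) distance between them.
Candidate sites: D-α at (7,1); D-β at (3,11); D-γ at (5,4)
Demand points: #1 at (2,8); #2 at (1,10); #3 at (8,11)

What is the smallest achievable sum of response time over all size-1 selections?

Open {D-β}.
  #1→D-β 4, #2→D-β 3, #3→D-β 5  ⇒ total 12.
Compare {D-γ}: total 27.
Compare {D-α}: total 38.

12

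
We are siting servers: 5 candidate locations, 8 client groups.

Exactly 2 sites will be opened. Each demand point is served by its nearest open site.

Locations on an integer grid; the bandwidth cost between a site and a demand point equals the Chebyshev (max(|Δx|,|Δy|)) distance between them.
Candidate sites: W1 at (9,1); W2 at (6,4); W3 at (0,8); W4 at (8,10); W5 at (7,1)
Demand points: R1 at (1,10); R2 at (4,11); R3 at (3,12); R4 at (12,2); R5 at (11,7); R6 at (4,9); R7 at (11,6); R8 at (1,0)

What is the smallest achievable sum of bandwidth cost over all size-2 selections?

Open {W2, W3}.
  R1→W3 2, R2→W3 4, R3→W3 4, R4→W2 6, R5→W2 5, R6→W3 4, R7→W2 5, R8→W2 5  ⇒ total 35.
Compare {W1, W3}: total 36.
Compare {W3, W5}: total 36.
No size-2 selection does better; minimum is 35.

35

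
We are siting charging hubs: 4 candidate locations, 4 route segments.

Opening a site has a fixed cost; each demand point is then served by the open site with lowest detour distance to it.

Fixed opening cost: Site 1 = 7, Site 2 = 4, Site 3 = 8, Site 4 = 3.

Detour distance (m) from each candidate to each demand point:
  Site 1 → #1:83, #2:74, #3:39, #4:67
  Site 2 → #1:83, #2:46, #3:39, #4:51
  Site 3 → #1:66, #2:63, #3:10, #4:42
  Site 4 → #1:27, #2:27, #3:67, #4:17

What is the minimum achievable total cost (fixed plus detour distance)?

92

Open {Site 3, Site 4}: assign each demand point to its cheapest open site.
  #1→Site 4 27, #2→Site 4 27, #3→Site 3 10, #4→Site 4 17
  detour distance 81, fixed 11 → total 92.
Compare {Site 2, Site 3, Site 4}: detour distance 81 + fixed 15 = 96.
Compare {Site 1, Site 3, Site 4}: detour distance 81 + fixed 18 = 99.
Compare {Site 1, Site 2, Site 3, Site 4}: detour distance 81 + fixed 22 = 103.
All other subsets cost ≥ 96. Minimum total cost: 92.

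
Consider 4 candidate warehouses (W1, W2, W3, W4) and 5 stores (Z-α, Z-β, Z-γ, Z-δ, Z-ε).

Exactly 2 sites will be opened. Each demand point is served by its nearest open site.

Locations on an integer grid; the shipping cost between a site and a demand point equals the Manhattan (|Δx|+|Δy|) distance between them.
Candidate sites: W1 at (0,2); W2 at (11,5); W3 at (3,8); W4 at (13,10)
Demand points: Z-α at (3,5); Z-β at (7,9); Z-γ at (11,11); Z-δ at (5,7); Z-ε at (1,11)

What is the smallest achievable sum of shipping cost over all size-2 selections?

19

Open {W3, W4}.
  Z-α→W3 3, Z-β→W3 5, Z-γ→W4 3, Z-δ→W3 3, Z-ε→W3 5  ⇒ total 19.
Compare {W2, W3}: total 22.
Compare {W1, W3}: total 27.
No size-2 selection does better; minimum is 19.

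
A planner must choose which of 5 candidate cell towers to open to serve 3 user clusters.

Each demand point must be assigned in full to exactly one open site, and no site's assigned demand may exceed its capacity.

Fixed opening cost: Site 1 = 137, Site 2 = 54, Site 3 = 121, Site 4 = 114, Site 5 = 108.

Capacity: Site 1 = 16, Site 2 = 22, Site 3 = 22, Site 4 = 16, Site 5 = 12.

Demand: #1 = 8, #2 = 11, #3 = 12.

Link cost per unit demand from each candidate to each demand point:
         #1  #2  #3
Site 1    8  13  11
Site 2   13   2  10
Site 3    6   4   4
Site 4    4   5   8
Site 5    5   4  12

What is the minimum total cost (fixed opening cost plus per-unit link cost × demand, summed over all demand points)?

293

Open {Site 2, Site 3}; cheapest assignment that respects the capacities:
  Site 2 (cap 22, load 11): #2 — cost 11×2 = 22
  Site 3 (cap 22, load 20): #1, #3 — cost 8×6 + 12×4 = 96
  Shipping 118, fixed 175 → total 293.
  Any other capacity-feasible assignment to {Site 2, Site 3} ships for at least 118.
Compare {Site 3, Site 5}: its best feasible assignment gives total 369.
Compare {Site 3, Site 4}: its best feasible assignment gives total 386.
Every other set of open sites that can feasibly serve all demand totals ≥ 369 even under its best assignment. Minimum: 293.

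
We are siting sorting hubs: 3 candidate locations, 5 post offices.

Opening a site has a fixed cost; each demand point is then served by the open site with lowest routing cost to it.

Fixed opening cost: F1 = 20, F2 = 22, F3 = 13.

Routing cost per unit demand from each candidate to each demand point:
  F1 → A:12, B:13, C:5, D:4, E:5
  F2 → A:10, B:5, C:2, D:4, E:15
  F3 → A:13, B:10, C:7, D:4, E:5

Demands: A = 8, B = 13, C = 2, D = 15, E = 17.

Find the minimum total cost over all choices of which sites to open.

329

Open {F2, F3}: assign each demand point to its cheapest open site.
  A→F2 8×10=80, B→F2 13×5=65, C→F2 2×2=4, D→F2 15×4=60, E→F3 17×5=85
  routing cost 294, fixed 35 → total 329.
Compare {F1, F2}: routing cost 294 + fixed 42 = 336.
Compare {F1, F2, F3}: routing cost 294 + fixed 55 = 349.
Compare {F3}: routing cost 393 + fixed 13 = 406.
All other subsets cost ≥ 336. Minimum total cost: 329.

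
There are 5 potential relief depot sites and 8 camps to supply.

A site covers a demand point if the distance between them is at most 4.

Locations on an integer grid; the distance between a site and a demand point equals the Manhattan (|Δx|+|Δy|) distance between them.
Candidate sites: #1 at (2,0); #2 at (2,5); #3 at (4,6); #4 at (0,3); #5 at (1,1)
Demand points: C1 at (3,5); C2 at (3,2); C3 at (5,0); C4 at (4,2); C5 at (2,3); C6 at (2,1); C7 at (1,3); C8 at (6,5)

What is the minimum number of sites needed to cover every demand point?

Coverage sets (demand points within 4 of each site):
  #1: {C2, C3, C4, C5, C6, C7}
  #2: {C1, C2, C5, C6, C7, C8}
  #3: {C1, C4, C8}
  #4: {C2, C5, C6, C7}
  #5: {C2, C4, C5, C6, C7}
No single site covers all 8 demand points.
But {#1, #2} covers everything, so the minimum is 2.

2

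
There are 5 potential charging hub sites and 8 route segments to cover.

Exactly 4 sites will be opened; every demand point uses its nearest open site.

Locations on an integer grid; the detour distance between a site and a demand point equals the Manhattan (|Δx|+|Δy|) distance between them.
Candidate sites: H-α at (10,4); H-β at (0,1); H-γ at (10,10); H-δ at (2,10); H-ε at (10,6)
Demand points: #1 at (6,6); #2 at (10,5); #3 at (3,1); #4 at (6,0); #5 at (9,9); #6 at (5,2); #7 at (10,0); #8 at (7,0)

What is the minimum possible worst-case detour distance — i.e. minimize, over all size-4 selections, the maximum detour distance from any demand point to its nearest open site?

7

Open {H-α, H-β, H-γ, H-δ}.
  Farthest demand point is #4 at detour distance 7 (to H-β); all others are ≤ 7.
With {H-α, H-β, H-γ, H-ε} the worst case is 7.
With {H-α, H-β, H-δ, H-ε} the worst case is 7.
No size-4 selection achieves below 7.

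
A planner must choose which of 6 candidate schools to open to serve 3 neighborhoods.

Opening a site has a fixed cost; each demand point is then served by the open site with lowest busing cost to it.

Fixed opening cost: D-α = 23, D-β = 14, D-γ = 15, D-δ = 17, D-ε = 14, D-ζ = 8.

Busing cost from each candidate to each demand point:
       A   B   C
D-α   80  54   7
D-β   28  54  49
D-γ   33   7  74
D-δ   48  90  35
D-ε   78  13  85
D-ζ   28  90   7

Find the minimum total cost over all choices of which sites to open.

65

Open {D-γ, D-ζ}: assign each demand point to its cheapest open site.
  A→D-ζ 28, B→D-γ 7, C→D-ζ 7
  busing cost 42, fixed 23 → total 65.
Compare {D-ε, D-ζ}: busing cost 48 + fixed 22 = 70.
Compare {D-β, D-γ, D-ζ}: busing cost 42 + fixed 37 = 79.
Compare {D-γ, D-ε, D-ζ}: busing cost 42 + fixed 37 = 79.
All other subsets cost ≥ 70. Minimum total cost: 65.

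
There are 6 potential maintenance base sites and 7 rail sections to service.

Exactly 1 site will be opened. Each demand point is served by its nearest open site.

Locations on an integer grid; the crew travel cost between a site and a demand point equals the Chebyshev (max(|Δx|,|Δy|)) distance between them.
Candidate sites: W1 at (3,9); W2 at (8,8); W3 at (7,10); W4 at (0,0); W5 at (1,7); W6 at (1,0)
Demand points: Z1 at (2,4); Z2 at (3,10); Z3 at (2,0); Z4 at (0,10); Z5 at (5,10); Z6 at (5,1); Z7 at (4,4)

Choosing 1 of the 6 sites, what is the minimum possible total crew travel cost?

29

Open {W5}.
  Z1→W5 3, Z2→W5 3, Z3→W5 7, Z4→W5 3, Z5→W5 4, Z6→W5 6, Z7→W5 3  ⇒ total 29.
Compare {W1}: total 33.
Compare {W2}: total 41.
No size-1 selection does better; minimum is 29.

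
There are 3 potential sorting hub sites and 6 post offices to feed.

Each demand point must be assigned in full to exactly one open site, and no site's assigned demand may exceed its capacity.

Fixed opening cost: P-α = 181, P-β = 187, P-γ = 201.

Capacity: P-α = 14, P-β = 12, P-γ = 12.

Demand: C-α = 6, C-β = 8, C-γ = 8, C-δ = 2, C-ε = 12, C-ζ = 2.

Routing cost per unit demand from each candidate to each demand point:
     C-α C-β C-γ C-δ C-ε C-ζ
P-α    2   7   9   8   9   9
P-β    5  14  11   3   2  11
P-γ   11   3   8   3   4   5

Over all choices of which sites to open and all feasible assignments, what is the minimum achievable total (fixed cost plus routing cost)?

Open {P-α, P-β, P-γ}; cheapest assignment that respects the capacities:
  P-α (cap 14, load 14): C-α, C-γ — cost 6×2 + 8×9 = 84
  P-β (cap 12, load 12): C-ε — cost 12×2 = 24
  P-γ (cap 12, load 12): C-β, C-δ, C-ζ — cost 8×3 + 2×3 + 2×5 = 40
  Shipping 148, fixed 569 → total 717.
  Any other capacity-feasible assignment to {P-α, P-β, P-γ} ships for at least 148.
Total demand is 38 and no other set of sites has combined capacity ≥ 38, so {P-α, P-β, P-γ} is the only feasible choice of open sites. Minimum: 717.

717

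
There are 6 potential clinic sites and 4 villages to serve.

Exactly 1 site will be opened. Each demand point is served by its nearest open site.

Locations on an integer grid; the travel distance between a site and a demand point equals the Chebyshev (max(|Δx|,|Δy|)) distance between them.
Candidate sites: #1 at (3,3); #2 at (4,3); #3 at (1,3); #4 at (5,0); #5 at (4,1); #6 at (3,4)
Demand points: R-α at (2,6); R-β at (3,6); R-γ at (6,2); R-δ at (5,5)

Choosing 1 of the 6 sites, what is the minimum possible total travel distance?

Open {#6}.
  R-α→#6 2, R-β→#6 2, R-γ→#6 3, R-δ→#6 2  ⇒ total 9.
Compare {#2}: total 10.
Compare {#1}: total 11.
No size-1 selection does better; minimum is 9.

9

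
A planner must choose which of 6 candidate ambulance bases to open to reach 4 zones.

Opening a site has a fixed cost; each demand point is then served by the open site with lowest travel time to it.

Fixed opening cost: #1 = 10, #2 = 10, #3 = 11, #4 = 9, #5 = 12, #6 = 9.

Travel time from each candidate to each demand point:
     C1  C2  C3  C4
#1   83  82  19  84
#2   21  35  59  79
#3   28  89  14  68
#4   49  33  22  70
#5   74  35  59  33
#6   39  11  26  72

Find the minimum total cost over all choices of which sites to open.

Open {#3, #5, #6}: assign each demand point to its cheapest open site.
  C1→#3 28, C2→#6 11, C3→#3 14, C4→#5 33
  travel time 86, fixed 32 → total 118.
Compare {#2, #3, #5, #6}: travel time 79 + fixed 42 = 121.
Compare {#2, #5, #6}: travel time 91 + fixed 31 = 122.
Compare {#1, #2, #5, #6}: travel time 84 + fixed 41 = 125.
All other subsets cost ≥ 121. Minimum total cost: 118.

118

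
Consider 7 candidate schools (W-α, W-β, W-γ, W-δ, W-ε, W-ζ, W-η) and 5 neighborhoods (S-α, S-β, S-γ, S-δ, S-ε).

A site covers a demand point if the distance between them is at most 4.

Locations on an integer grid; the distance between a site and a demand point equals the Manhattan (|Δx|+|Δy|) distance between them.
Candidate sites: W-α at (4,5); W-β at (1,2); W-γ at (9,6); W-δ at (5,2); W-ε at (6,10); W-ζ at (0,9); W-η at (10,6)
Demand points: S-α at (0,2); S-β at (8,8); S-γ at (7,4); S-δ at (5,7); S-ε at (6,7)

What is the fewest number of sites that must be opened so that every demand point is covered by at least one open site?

3

Coverage sets (demand points within 4 of each site):
  W-α: {S-γ, S-δ, S-ε}
  W-β: {S-α}
  W-γ: {S-β, S-γ, S-ε}
  W-δ: {S-γ}
  W-ε: {S-β, S-δ, S-ε}
  W-ζ: {}
  W-η: {S-β}
No 2 sites suffice: every size-2 union leaves at least one demand point uncovered.
But {W-α, W-β, W-γ} covers everything, so the minimum is 3.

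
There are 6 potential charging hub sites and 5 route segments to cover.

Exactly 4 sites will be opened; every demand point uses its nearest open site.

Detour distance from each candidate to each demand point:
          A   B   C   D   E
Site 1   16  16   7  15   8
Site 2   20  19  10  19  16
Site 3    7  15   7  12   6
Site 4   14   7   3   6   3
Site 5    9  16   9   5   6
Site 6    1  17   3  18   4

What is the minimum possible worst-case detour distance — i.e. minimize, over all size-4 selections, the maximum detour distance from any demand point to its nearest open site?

Open {Site 1, Site 2, Site 3, Site 4}.
  Farthest demand point is A at detour distance 7 (to Site 3); all others are ≤ 7.
With {Site 1, Site 2, Site 4, Site 6} the worst case is 7.
With {Site 1, Site 3, Site 4, Site 5} the worst case is 7.
No size-4 selection achieves below 7.

7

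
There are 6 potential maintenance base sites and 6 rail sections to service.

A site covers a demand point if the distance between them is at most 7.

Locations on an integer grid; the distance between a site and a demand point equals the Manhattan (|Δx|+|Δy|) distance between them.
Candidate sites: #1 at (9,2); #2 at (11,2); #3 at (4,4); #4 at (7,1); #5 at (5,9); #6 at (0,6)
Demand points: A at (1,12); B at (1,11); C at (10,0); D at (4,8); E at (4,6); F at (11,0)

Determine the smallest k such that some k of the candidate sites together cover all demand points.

Coverage sets (demand points within 7 of each site):
  #1: {C, F}
  #2: {C, F}
  #3: {D, E}
  #4: {C, F}
  #5: {A, B, D, E}
  #6: {A, B, D, E}
No single site covers all 6 demand points.
But {#1, #5} covers everything, so the minimum is 2.

2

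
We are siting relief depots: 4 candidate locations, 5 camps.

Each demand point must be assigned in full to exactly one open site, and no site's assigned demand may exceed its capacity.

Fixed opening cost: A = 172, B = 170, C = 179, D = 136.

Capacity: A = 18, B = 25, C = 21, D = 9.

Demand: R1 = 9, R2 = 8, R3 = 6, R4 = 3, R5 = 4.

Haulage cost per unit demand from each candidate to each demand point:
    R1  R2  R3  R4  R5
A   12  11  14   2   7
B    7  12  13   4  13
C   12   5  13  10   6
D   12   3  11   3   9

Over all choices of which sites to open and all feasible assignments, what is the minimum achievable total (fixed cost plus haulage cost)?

535

Open {B, D}; cheapest assignment that respects the capacities:
  B (cap 25, load 22): R1, R3, R4, R5 — cost 9×7 + 6×13 + 3×4 + 4×13 = 205
  D (cap 9, load 8): R2 — cost 8×3 = 24
  Shipping 229, fixed 306 → total 535.
  Any other capacity-feasible assignment to {B, D} ships for at least 229.
Compare {C, D}: its best feasible assignment gives total 562.
Compare {B, C}: its best feasible assignment gives total 566.
Every other set of open sites that can feasibly serve all demand totals ≥ 562 even under its best assignment. Minimum: 535.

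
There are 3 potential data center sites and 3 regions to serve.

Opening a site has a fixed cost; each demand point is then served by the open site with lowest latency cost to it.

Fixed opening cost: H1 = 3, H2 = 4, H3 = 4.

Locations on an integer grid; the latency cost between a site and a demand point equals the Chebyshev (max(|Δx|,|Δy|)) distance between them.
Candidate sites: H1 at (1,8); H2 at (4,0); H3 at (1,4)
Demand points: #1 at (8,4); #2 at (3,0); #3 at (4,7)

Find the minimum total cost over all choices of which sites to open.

15

Open {H1, H2}: assign each demand point to its cheapest open site.
  #1→H2 4, #2→H2 1, #3→H1 3
  latency cost 8, fixed 7 → total 15.
Compare {H2}: latency cost 12 + fixed 4 = 16.
Compare {H2, H3}: latency cost 8 + fixed 8 = 16.
Compare {H3}: latency cost 14 + fixed 4 = 18.
All other subsets cost ≥ 16. Minimum total cost: 15.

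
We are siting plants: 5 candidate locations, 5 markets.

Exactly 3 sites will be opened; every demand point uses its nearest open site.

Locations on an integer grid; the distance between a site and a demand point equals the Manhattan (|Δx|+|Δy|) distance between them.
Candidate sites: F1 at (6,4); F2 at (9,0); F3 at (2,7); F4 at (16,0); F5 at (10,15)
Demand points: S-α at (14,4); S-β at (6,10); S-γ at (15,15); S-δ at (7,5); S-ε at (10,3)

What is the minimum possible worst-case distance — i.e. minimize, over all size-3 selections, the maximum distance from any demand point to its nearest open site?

6

Open {F1, F4, F5}.
  Farthest demand point is S-α at distance 6 (to F4); all others are ≤ 6.
With {F1, F2, F5} the worst case is 8.
With {F1, F3, F5} the worst case is 8.
No size-3 selection achieves below 6.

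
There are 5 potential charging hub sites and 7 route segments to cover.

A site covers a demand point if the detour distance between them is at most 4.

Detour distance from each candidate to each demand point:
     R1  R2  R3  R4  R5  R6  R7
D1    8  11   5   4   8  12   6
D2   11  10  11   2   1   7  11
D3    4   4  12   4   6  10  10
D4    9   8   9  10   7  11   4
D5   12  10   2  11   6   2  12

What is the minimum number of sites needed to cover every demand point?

Coverage sets (demand points within 4 of each site):
  D1: {R4}
  D2: {R4, R5}
  D3: {R1, R2, R4}
  D4: {R7}
  D5: {R3, R6}
No 3 sites suffice: every size-3 union leaves at least one demand point uncovered.
But {D2, D3, D4, D5} covers everything, so the minimum is 4.

4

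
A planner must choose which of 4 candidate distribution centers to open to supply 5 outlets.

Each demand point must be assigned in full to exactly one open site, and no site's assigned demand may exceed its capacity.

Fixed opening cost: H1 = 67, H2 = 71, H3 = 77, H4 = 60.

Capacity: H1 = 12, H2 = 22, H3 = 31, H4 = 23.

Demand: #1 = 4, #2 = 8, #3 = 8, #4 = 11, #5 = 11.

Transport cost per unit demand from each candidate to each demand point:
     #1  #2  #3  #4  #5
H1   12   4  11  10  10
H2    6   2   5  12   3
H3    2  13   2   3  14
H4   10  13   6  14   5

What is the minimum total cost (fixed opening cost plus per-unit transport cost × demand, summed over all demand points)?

254

Open {H2, H3}; cheapest assignment that respects the capacities:
  H2 (cap 22, load 19): #2, #5 — cost 8×2 + 11×3 = 49
  H3 (cap 31, load 23): #1, #3, #4 — cost 4×2 + 8×2 + 11×3 = 57
  Shipping 106, fixed 148 → total 254.
  Any other capacity-feasible assignment to {H2, H3} ships for at least 106.
Compare {H2, H3, H4}: its best feasible assignment gives total 314.
Compare {H1, H2, H3}: its best feasible assignment gives total 321.
Every other set of open sites that can feasibly serve all demand totals ≥ 314 even under its best assignment. Minimum: 254.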